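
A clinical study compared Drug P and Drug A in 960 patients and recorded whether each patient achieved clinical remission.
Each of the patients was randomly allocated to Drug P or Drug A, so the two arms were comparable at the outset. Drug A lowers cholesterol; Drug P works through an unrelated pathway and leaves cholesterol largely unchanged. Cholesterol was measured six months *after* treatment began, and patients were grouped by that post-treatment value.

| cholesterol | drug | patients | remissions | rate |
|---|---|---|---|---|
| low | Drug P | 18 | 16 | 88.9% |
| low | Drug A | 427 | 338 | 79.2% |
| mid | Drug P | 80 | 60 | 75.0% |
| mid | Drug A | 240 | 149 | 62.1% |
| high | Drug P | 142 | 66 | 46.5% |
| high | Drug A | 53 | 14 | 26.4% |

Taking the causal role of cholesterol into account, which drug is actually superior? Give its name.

The stratified and pooled comparisons disagree (Drug P wins within each cholesterol; Drug A wins overall), so the answer turns on the causal role of cholesterol.
The distribution of cholesterol is itself part of what the drug does — it is an intermediate outcome. Holding it fixed would remove that part of the effect; the total effect is the pooled difference.
Pooled: Drug P 59.2% vs Drug A 69.6%; Drug A is higher overall.

Drug A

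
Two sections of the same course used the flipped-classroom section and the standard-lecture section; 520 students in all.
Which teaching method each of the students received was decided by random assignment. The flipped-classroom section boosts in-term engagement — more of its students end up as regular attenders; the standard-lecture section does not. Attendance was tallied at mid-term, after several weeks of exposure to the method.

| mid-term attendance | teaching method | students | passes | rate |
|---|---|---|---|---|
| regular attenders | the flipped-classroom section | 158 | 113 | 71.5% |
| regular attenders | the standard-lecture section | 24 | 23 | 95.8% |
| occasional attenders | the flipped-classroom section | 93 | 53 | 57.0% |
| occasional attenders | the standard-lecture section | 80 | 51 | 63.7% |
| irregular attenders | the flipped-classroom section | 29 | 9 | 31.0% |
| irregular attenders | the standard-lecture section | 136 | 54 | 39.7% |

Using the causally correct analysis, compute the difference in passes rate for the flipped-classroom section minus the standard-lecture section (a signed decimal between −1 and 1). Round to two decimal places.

Mid-term attendance is downstream of the teaching method. One should not condition on a consequence of treatment, so the overall rates are the right comparison.
The causal difference is the pooled difference: 0.625 − 0.533 = +0.092.

+0.09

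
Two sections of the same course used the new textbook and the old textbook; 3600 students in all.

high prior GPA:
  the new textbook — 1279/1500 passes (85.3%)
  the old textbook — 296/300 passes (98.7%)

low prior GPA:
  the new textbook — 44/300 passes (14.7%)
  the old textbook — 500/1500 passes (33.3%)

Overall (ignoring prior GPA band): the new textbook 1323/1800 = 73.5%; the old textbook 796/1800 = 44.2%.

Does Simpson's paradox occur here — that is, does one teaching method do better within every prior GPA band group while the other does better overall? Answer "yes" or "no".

yes

Within each prior GPA band level (high prior GPA 85.3% vs 98.7%; low prior GPA 14.7% vs 33.3%), the old textbook has the higher rate every time. Pooled: 73.5% vs 44.2% — the new textbook has the higher rate overall. The two comparisons disagree.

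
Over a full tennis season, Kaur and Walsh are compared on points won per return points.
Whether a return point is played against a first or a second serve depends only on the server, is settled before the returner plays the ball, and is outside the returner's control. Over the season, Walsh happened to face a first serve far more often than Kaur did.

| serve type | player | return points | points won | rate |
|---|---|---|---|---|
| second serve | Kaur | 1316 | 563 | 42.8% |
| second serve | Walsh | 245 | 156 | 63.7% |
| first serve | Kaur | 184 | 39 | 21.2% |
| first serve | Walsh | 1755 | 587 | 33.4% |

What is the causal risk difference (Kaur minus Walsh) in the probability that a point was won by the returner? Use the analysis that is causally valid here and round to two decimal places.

-0.16

The stratified and pooled comparisons disagree (Walsh wins within each serve type; Kaur wins overall), so the answer turns on the causal role of serve type.
The imbalance in serve type arose from how return points were allocated, not from anything the player did; and serve type independently affects the outcome. The pooled gap is confounded — condition on serve type.
Adjusting over the population distribution of serve type: 0.446·(0.428−0.637) + 0.554·(0.212−0.334) = -0.161.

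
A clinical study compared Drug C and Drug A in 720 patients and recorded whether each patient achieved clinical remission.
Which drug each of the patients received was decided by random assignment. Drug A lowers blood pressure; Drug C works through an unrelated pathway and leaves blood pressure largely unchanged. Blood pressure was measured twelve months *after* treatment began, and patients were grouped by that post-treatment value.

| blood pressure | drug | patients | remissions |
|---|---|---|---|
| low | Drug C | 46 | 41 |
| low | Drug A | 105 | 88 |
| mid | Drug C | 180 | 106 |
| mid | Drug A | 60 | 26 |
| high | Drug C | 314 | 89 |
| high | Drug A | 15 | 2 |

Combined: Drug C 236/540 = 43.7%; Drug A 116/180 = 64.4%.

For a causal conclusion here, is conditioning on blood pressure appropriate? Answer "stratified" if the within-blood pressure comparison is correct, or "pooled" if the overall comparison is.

Within every blood pressure level Drug C has the higher rate, yet pooled Drug A does — Simpson's reversal.
The distribution of blood pressure is itself part of what the drug does — it is an intermediate outcome. Holding it fixed would remove that part of the effect; the total effect is the pooled difference.
Pooled: Drug C 43.7% vs Drug A 64.4%; Drug A is higher overall.

pooled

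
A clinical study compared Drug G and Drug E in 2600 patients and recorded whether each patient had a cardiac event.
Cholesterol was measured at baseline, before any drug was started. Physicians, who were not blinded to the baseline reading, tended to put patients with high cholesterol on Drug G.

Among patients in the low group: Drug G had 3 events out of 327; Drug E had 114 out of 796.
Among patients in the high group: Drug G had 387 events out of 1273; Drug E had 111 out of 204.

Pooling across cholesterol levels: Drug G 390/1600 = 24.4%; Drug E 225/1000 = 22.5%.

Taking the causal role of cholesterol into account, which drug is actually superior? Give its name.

Drug G

Cholesterol differs across drugs for reasons unrelated to any effect of the drug itself, and it separately predicts the outcome — a classic confounder. We must compare within cholesterol levels.
Within each level — low: 0.9% vs 14.3%; high: 30.4% vs 54.4% — Drug G is lower every time.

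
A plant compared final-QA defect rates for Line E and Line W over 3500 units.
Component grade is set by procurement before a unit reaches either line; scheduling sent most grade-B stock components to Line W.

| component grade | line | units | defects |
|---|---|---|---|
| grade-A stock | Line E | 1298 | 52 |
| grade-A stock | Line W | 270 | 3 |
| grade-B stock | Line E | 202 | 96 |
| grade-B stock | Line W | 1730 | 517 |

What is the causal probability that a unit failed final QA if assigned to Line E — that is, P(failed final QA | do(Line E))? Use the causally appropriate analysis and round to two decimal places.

0.28

The stratified and pooled comparisons disagree (Line W wins within each component grade; Line E wins overall), so the answer turns on the causal role of component grade.
The imbalance in component grade arose from how units were allocated, not from anything the line did; and component grade independently affects the outcome. The pooled gap is confounded — condition on component grade.
Standardising Line E to the population component grade mix: 0.448·52/1298 + 0.552·96/202 = 0.280.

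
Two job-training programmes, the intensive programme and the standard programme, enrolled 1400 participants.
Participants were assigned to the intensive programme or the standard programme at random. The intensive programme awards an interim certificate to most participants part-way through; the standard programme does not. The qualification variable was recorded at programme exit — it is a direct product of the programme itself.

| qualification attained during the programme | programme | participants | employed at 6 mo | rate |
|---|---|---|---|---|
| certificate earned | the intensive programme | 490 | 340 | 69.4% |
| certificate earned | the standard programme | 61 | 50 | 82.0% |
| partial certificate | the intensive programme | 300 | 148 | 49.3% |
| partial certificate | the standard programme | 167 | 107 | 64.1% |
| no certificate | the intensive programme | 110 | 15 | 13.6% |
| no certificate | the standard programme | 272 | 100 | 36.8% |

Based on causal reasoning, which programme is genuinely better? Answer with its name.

Qualification attained during the programme here is a post-treatment variable shaped by the programme; conditioning on it would introduce bias rather than remove it. The overall comparison is the causal one.
Pooled: the intensive programme 55.9% vs the standard programme 51.4%; the intensive programme is higher overall.

the intensive programme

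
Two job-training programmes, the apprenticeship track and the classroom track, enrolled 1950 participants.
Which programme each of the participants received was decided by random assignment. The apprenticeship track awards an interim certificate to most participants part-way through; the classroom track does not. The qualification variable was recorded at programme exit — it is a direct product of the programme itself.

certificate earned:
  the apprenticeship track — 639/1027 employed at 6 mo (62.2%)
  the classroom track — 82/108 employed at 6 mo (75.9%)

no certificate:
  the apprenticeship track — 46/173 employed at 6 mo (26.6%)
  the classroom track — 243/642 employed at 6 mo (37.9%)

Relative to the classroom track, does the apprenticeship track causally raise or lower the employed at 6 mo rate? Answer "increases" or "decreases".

Qualification attained during the programme is recorded after the programme and is itself shifted by it — it sits on the causal path from programme to outcome. Conditioning on a mediator would strip out part of the effect we want; the pooled comparison gives the total causal effect.
Pooled: the apprenticeship track 57.1% vs the classroom track 43.3%; the apprenticeship track is higher overall.

increases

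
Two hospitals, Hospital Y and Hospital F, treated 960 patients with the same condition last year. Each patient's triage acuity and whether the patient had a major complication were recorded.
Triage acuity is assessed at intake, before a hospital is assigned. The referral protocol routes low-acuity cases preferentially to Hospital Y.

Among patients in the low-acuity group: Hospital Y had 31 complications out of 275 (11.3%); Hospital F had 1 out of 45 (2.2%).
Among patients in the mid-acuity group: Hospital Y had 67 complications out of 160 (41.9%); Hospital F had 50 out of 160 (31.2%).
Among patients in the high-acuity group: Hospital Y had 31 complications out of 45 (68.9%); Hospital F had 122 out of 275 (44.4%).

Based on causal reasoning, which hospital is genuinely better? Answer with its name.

Hospital F

Hospital F is lower inside every triage acuity stratum but Hospital Y is lower in aggregate. Whether to stratify depends on how triage acuity relates to the hospital.
Since triage acuity is a pre-existing factor (not a product of the hospital) and it affects the outcome on its own, it is a confounder. The stratified rates, not the pooled rate, identify the causal effect.
Within each level — low-acuity: 11.3% vs 2.2%; mid-acuity: 41.9% vs 31.2%; high-acuity: 68.9% vs 44.4% — Hospital F is lower every time.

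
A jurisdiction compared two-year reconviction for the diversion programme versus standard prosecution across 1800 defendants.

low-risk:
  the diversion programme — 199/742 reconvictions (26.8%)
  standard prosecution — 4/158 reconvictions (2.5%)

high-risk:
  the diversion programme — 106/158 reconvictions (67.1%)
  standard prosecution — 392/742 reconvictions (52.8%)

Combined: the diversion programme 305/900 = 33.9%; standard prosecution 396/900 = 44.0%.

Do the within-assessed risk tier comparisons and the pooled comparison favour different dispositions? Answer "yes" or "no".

Within each assessed risk tier level (low-risk 26.8% vs 2.5%; high-risk 67.1% vs 52.8%), standard prosecution has the lower rate every time. Pooled: 33.9% vs 44.0% — the diversion programme has the lower rate overall. The two comparisons disagree.

yes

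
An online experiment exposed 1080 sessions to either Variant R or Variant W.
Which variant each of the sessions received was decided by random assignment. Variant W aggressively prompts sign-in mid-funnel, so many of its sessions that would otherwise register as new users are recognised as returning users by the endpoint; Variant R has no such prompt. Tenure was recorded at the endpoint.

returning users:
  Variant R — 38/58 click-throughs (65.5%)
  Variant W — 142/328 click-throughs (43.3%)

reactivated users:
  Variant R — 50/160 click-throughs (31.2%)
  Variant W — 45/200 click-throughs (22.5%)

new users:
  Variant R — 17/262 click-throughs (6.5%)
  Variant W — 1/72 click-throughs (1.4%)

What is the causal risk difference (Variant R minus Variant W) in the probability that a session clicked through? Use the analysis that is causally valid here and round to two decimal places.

The stratified and pooled comparisons disagree (Variant R wins within each user tenure; Variant W wins overall), so the answer turns on the causal role of user tenure.
User tenure is recorded after the variant and is itself shifted by it — it sits on the causal path from variant to outcome. Conditioning on a mediator would strip out part of the effect we want; the pooled comparison gives the total causal effect.
The causal difference is the pooled difference: 0.219 − 0.313 = -0.095.

-0.09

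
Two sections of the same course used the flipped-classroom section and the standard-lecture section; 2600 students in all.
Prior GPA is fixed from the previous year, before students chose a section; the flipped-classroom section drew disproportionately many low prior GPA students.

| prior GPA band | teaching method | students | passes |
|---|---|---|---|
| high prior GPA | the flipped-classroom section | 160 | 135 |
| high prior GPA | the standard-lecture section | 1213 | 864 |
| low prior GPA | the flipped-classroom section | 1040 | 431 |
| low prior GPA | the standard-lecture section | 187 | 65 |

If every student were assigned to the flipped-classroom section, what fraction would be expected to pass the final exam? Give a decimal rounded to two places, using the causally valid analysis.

The stratified and pooled comparisons disagree (the flipped-classroom section wins within each prior GPA band; the standard-lecture section wins overall), so the answer turns on the causal role of prior GPA band.
Prior GPA band differs across teaching methods for reasons unrelated to any effect of the teaching method itself, and it separately predicts the outcome — a classic confounder. We must compare within prior GPA band levels.
Standardising the flipped-classroom section to the population prior GPA band mix: 0.528·135/160 + 0.472·431/1040 = 0.641.

0.64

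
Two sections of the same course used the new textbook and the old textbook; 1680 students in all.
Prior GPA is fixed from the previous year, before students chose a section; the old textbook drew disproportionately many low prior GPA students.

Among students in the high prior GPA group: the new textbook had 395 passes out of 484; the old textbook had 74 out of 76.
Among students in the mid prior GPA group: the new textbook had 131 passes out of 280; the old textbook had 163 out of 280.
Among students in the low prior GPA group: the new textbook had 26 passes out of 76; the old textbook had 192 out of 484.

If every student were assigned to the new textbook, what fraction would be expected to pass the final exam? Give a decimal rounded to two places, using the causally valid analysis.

Within every prior GPA band level the old textbook has the higher rate, yet pooled the new textbook does — Simpson's reversal.
Prior GPA band satisfies the back-door criterion: it is not a descendant of the teaching method, and it blocks the spurious path from teaching method to outcome. Adjusting for it (i.e., using the within-prior GPA band rates) gives the causal effect.
Standardising the new textbook to the population prior GPA band mix: 0.333·395/484 + 0.333·131/280 + 0.333·26/76 = 0.542.

0.54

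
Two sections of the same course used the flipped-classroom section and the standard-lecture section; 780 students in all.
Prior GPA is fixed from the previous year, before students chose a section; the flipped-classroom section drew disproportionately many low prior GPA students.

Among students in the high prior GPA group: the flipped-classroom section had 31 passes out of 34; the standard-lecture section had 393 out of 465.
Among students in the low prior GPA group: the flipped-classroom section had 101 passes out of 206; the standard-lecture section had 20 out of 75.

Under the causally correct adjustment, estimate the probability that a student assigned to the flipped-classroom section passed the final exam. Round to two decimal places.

0.76

The prior GPA band-specific comparison favours the flipped-classroom section throughout, but the pooled figures favour the standard-lecture section. The question is whether to condition on prior GPA band.
Prior GPA band differs across teaching methods for reasons unrelated to any effect of the teaching method itself, and it separately predicts the outcome — a classic confounder. We must compare within prior GPA band levels.
Standardising the flipped-classroom section to the population prior GPA band mix: 0.640·31/34 + 0.360·101/206 = 0.760.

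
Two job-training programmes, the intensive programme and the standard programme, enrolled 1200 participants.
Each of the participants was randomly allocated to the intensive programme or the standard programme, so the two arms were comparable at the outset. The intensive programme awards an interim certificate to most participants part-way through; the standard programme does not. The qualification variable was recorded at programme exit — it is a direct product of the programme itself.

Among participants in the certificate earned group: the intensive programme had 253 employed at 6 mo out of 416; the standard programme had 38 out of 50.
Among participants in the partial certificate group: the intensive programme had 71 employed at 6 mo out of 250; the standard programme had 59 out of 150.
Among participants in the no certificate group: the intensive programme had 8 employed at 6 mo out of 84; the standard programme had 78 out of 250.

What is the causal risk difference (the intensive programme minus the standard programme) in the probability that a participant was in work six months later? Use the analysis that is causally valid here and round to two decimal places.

Qualification attained during the programme lies on the pathway programme → qualification attained during the programme → outcome, so adjusting for it blocks the indirect effect. For the total causal effect of programme, use the unadjusted pooled rates.
The causal difference is the pooled difference: 0.443 − 0.389 = +0.054.

+0.05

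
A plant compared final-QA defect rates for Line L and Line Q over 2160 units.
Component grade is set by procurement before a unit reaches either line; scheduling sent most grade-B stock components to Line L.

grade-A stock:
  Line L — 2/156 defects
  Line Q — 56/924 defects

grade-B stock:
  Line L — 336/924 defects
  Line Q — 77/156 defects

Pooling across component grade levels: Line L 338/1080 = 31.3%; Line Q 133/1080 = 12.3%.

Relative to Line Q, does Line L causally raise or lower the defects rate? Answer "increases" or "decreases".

Line L is lower inside every component grade stratum but Line Q is lower in aggregate. Whether to stratify depends on how component grade relates to the line.
Here component grade is a common cause — it drives both which line a case falls under and the outcome. The crude comparison mixes populations; the stratum-specific rates are the causally relevant ones.
Within each level — grade-A stock: 1.3% vs 6.1%; grade-B stock: 36.4% vs 49.4% — Line L is lower every time.

decreases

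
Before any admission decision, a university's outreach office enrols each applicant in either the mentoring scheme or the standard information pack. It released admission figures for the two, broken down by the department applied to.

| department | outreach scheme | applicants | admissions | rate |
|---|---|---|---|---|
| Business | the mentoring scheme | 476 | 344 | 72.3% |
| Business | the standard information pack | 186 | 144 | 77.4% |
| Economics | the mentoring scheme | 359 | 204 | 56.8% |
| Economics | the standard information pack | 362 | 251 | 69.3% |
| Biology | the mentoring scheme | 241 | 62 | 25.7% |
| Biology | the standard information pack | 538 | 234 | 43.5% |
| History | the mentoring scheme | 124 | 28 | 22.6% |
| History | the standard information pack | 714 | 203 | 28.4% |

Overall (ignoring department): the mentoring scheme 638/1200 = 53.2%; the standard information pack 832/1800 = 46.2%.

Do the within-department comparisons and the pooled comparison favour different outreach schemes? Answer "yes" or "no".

yes

Within each department level (Business 72.3% vs 77.4%; Economics 56.8% vs 69.3%; Biology 25.7% vs 43.5%; History 22.6% vs 28.4%), the standard information pack has the higher rate every time. Pooled: 53.2% vs 46.2% — the mentoring scheme has the higher rate overall. The two comparisons disagree.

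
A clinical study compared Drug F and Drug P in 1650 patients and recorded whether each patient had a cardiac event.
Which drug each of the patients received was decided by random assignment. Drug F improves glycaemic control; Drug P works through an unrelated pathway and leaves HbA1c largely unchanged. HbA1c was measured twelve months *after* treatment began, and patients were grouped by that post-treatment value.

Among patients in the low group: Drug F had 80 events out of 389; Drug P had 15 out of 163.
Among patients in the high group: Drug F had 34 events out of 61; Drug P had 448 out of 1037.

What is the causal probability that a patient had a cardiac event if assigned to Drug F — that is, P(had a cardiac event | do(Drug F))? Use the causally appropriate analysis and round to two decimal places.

0.25

The stratified and pooled comparisons disagree (Drug P wins within each HbA1c; Drug F wins overall), so the answer turns on the causal role of HbA1c.
Because the drug influences HbA1c, HbA1c is a post-treatment mediator, not a confounder. Stratifying on it would bias the estimate; the causal effect is the crude pooled difference.
So P(outcome | do(Drug F)) is just the pooled rate for Drug F: 114/450 = 0.253.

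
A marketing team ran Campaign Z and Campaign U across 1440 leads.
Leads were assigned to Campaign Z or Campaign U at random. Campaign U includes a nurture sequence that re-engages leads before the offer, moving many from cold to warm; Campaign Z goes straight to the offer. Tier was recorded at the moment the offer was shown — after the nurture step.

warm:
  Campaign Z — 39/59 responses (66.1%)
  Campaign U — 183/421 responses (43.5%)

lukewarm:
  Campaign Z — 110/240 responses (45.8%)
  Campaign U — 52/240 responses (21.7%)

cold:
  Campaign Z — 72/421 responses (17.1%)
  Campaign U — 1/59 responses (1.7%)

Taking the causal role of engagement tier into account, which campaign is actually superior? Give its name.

Campaign U

Campaign Z is higher inside every engagement tier stratum but Campaign U is higher in aggregate. Whether to stratify depends on how engagement tier relates to the campaign.
Engagement tier here is a post-treatment variable shaped by the campaign; conditioning on it would introduce bias rather than remove it. The overall comparison is the causal one.
Pooled: Campaign Z 30.7% vs Campaign U 32.8%; Campaign U is higher overall.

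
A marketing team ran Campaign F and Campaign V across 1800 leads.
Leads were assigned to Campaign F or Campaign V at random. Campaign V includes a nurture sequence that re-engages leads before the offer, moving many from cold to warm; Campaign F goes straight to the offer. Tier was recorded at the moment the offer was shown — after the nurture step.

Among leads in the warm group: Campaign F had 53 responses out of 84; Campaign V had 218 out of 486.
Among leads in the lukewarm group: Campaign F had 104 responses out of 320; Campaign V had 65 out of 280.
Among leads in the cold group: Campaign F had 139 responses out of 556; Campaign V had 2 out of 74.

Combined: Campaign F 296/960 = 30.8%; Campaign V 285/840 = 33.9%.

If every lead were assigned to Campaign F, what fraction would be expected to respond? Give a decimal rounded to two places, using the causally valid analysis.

0.31

Engagement tier here is a post-treatment variable shaped by the campaign; conditioning on it would introduce bias rather than remove it. The overall comparison is the causal one.
So P(outcome | do(Campaign F)) is just the pooled rate for Campaign F: 296/960 = 0.308.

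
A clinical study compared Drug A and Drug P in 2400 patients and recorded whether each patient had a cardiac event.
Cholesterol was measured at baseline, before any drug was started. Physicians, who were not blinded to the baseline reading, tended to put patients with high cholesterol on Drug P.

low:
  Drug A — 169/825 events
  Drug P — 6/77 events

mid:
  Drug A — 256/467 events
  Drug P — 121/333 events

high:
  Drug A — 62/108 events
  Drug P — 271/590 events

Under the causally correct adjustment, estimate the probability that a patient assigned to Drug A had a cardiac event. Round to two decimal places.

The imbalance in cholesterol arose from how patients were allocated, not from anything the drug did; and cholesterol independently affects the outcome. The pooled gap is confounded — condition on cholesterol.
Standardising Drug A to the population cholesterol mix: 0.376·169/825 + 0.333·256/467 + 0.291·62/108 = 0.427.

0.43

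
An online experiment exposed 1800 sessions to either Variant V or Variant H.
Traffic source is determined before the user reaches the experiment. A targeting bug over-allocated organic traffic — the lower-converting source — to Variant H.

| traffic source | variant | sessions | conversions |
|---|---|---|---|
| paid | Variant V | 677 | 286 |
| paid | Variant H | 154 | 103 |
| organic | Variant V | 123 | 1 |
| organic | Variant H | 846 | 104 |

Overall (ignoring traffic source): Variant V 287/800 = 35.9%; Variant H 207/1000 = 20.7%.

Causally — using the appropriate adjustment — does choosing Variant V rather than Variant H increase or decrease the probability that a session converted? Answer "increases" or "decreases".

decreases

The imbalance in traffic source arose from how sessions were allocated, not from anything the variant did; and traffic source independently affects the outcome. The pooled gap is confounded — condition on traffic source.
Within each level — paid: 42.2% vs 66.9%; organic: 0.8% vs 12.3% — Variant H is higher every time.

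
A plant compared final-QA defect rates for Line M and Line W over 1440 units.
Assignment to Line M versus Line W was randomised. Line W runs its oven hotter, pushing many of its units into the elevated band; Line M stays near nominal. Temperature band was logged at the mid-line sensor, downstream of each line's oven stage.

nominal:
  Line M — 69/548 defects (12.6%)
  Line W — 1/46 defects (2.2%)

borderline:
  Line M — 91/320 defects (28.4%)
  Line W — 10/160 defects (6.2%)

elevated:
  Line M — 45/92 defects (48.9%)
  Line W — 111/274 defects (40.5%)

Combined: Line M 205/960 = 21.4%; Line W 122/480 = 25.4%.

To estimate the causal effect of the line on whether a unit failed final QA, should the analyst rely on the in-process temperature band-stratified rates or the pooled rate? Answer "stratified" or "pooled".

pooled

Because the line influences in-process temperature band, in-process temperature band is a post-treatment mediator, not a confounder. Stratifying on it would bias the estimate; the causal effect is the crude pooled difference.
Pooled: Line M 21.4% vs Line W 25.4%; Line M is lower overall.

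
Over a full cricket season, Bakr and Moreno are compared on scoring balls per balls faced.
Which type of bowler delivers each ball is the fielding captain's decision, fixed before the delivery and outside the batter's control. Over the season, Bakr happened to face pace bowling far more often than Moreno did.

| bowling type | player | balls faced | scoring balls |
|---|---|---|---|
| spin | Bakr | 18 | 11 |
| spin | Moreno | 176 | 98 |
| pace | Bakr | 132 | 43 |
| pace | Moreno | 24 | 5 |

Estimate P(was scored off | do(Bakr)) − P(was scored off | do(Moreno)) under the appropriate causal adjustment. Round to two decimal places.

Nothing the player does changes bowling type; the imbalance is an allocation artefact. With bowling type also predicting the outcome, the pooled figure is confounded, and the within-stratum comparison is the causal one.
Adjusting over the population distribution of bowling type: 0.554·(0.611−0.557) + 0.446·(0.326−0.208) = +0.082.

+0.08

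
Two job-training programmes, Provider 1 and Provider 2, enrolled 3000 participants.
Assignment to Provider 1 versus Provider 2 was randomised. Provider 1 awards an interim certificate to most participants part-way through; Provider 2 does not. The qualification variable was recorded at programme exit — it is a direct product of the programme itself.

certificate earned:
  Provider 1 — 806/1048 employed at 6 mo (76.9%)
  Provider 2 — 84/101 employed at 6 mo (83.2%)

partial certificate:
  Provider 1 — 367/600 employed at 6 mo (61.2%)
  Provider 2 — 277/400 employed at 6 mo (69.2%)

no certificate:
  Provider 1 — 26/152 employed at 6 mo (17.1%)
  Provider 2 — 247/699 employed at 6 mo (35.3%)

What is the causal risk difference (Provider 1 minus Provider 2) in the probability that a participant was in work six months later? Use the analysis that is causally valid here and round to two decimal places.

Stratifying would compare programmes among participants the programmes themselves sorted into qualification attained during the programme groups — a form of selection on an intermediate. The unconditioned pooled rates give the total causal effect.
The causal difference is the pooled difference: 0.666 − 0.507 = +0.159.

+0.16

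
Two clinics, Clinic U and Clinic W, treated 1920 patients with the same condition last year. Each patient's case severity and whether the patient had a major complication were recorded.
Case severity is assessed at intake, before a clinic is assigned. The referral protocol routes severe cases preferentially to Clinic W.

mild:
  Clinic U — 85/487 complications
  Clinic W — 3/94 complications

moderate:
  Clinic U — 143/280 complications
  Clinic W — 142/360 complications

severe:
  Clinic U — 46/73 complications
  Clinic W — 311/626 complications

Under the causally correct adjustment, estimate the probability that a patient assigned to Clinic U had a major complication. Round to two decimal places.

0.45

Case severity is set before the clinic has any effect — it is not caused by the clinic — and it independently drives the outcome. That makes it a confounder, so the causal comparison is within case severity levels.
Standardising Clinic U to the population case severity mix: 0.303·85/487 + 0.333·143/280 + 0.364·46/73 = 0.452.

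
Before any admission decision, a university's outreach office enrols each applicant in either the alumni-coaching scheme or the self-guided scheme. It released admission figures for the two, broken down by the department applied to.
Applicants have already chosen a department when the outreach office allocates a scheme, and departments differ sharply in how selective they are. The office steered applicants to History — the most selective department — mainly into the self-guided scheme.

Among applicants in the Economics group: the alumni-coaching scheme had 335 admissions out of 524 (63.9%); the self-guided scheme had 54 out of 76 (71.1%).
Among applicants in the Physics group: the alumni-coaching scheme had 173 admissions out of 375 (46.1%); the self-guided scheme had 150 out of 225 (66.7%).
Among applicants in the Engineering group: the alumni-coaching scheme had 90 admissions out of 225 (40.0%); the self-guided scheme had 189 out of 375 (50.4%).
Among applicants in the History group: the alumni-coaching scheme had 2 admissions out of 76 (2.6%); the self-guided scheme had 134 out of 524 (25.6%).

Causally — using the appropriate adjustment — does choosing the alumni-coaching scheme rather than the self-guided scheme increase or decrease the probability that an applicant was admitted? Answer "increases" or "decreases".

The stratified and pooled comparisons disagree (the self-guided scheme wins within each department; the alumni-coaching scheme wins overall), so the answer turns on the causal role of department.
Department is set before the outreach scheme has any effect — it is not caused by the outreach scheme — and it independently drives the outcome. That makes it a confounder, so the causal comparison is within department levels.
Within each level — Economics: 63.9% vs 71.1%; Physics: 46.1% vs 66.7%; Engineering: 40.0% vs 50.4%; History: 2.6% vs 25.6% — the self-guided scheme is higher every time.

decreases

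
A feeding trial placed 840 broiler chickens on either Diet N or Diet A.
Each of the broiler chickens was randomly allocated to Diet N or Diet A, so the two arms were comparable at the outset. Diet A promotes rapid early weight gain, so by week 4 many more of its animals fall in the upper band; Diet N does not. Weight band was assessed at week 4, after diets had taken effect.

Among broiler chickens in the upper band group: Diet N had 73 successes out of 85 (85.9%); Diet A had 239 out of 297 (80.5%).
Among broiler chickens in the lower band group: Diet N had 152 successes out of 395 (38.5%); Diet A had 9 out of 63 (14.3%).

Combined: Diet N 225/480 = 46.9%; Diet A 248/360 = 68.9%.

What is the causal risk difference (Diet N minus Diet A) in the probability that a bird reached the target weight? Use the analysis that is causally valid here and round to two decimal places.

Within every week-4 weight band level Diet N has the higher rate, yet pooled Diet A does — Simpson's reversal.
Week-4 weight band is recorded after the diet and is itself shifted by it — it sits on the causal path from diet to outcome. Conditioning on a mediator would strip out part of the effect we want; the pooled comparison gives the total causal effect.
The causal difference is the pooled difference: 0.469 − 0.689 = -0.220.

-0.22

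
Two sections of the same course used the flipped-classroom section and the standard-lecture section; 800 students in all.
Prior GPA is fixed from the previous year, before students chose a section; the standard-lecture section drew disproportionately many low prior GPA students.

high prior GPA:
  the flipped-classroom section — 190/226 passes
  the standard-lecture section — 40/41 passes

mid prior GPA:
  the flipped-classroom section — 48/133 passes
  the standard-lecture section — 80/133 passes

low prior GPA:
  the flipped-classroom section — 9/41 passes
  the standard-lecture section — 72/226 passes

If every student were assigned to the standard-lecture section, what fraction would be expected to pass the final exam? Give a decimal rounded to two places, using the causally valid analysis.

The imbalance in prior GPA band arose from how students were allocated, not from anything the teaching method did; and prior GPA band independently affects the outcome. The pooled gap is confounded — condition on prior GPA band.
Standardising the standard-lecture section to the population prior GPA band mix: 0.334·40/41 + 0.333·80/133 + 0.334·72/226 = 0.632.

0.63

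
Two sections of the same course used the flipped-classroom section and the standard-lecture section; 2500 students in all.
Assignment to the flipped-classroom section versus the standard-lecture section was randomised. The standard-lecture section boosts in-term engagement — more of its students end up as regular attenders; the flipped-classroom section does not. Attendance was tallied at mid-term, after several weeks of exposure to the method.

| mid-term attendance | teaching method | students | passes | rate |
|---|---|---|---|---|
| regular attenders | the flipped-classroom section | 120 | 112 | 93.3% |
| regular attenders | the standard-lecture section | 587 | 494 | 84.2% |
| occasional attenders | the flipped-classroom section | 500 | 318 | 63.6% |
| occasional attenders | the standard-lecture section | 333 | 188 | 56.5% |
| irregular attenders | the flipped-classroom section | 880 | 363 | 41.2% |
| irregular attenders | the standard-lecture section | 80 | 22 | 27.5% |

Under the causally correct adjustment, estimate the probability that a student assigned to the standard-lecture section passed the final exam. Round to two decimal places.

0.70

the flipped-classroom section is higher inside every mid-term attendance stratum but the standard-lecture section is higher in aggregate. Whether to stratify depends on how mid-term attendance relates to the teaching method.
Mid-term attendance lies on the pathway teaching method → mid-term attendance → outcome, so adjusting for it blocks the indirect effect. For the total causal effect of teaching method, use the unadjusted pooled rates.
So P(outcome | do(the standard-lecture section)) is just the pooled rate for the standard-lecture section: 704/1000 = 0.704.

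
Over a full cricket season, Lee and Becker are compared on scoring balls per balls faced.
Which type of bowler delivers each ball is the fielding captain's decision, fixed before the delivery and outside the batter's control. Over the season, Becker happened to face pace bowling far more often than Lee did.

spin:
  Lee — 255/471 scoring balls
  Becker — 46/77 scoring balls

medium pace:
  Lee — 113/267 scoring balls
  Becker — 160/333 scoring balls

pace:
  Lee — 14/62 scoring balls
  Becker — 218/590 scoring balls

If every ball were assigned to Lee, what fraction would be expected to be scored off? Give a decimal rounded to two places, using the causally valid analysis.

0.39

The stratified and pooled comparisons disagree (Becker wins within each bowling type; Lee wins overall), so the answer turns on the causal role of bowling type.
Here bowling type is a common cause — it drives both which player a case falls under and the outcome. The crude comparison mixes populations; the stratum-specific rates are the causally relevant ones.
Standardising Lee to the population bowling type mix: 0.304·255/471 + 0.333·113/267 + 0.362·14/62 = 0.388.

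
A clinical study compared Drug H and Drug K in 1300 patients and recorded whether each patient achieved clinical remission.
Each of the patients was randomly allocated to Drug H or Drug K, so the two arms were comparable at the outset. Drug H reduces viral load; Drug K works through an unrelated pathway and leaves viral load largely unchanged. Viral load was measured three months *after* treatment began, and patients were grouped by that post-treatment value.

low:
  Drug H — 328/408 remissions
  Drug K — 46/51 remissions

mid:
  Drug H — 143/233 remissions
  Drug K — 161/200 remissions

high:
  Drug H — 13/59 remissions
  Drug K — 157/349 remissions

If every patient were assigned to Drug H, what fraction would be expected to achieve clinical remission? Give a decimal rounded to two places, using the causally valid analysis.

0.69

Stratifying would compare drugs among patients the drugs themselves sorted into viral load groups — a form of selection on an intermediate. The unconditioned pooled rates give the total causal effect.
So P(outcome | do(Drug H)) is just the pooled rate for Drug H: 484/700 = 0.691.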